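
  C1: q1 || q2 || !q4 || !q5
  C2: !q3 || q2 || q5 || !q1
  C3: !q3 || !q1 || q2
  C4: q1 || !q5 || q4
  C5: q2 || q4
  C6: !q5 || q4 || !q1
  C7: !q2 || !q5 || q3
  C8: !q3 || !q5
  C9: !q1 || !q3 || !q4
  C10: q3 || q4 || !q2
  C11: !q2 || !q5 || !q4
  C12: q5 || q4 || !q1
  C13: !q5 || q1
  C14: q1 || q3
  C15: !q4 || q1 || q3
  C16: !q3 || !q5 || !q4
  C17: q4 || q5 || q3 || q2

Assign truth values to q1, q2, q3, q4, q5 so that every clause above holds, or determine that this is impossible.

q1 ↦ true; q2 ↦ false; q3 ↦ false; q4 ↦ true; q5 ↦ true

Try q2 = false.
Unit clause (q4) forces q4 = true.
Try q1 = true.
Unit clause (!q3) forces q3 = false.
All clauses hold; q5 can take either value.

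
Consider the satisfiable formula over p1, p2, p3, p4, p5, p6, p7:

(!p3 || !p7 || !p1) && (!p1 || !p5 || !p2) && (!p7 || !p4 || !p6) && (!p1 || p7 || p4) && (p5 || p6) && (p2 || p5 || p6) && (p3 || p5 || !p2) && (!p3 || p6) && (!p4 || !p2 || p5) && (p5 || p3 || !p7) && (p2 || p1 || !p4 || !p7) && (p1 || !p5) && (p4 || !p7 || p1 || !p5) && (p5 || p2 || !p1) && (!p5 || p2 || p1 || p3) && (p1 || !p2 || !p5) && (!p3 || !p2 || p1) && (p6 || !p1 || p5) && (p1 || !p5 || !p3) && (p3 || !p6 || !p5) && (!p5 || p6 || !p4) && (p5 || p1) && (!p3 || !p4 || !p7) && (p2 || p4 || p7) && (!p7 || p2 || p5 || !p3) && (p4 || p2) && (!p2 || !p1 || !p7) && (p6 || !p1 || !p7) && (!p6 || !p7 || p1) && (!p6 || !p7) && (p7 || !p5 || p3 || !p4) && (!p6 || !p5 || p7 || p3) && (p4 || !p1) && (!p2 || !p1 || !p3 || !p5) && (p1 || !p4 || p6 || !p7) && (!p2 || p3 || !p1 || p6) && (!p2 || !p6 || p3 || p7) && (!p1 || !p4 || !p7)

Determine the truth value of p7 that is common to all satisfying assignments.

Suppose p7 = true.
The clause (!p6) is unit, so p6 = false.
The clause (p5) is unit, so p5 = true.
The clause (!p3) is unit, so p3 = false.
The clause (p1) is unit, so p1 = true.
That conflicts with the unit clause (!p1).
So every satisfying assignment has p7 = False.

False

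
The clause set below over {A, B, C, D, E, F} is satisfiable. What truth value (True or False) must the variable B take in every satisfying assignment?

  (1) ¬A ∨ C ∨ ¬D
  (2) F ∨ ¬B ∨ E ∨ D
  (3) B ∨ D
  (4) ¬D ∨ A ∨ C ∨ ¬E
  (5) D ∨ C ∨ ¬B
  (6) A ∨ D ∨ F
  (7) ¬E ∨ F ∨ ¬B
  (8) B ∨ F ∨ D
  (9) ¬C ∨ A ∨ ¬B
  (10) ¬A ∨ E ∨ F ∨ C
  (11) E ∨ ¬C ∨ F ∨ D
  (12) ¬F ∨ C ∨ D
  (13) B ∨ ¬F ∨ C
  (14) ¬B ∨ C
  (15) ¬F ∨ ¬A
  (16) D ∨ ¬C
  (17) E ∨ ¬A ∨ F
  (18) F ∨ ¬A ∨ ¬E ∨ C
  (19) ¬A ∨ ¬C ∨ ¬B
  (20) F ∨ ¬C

False

Suppose B = True.
(C) alone gives C = True.
(A) alone gives A = True.
Now (¬A) is unsatisfied and unit — conflict.
So every satisfying assignment has B = False.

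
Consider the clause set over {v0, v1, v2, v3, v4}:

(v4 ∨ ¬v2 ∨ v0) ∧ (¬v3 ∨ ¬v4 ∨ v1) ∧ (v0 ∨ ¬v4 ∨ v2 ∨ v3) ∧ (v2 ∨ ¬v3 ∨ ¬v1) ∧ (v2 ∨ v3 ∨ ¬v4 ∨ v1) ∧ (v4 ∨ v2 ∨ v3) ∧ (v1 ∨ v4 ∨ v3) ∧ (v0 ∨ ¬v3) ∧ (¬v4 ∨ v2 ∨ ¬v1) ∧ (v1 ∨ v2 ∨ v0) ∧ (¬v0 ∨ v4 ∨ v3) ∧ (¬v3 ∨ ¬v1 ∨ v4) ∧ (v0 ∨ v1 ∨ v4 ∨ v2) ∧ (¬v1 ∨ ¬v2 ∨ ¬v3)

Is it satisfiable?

Case v0 = True:
Case v4 = True:
Case v3 = False:
Case v2 = True:
No clause remains; v1 is free.
A satisfying assignment: v0 ↦ True,  v1 ↦ True,  v2 ↦ True,  v3 ↦ False,  v4 ↦ True.

Yes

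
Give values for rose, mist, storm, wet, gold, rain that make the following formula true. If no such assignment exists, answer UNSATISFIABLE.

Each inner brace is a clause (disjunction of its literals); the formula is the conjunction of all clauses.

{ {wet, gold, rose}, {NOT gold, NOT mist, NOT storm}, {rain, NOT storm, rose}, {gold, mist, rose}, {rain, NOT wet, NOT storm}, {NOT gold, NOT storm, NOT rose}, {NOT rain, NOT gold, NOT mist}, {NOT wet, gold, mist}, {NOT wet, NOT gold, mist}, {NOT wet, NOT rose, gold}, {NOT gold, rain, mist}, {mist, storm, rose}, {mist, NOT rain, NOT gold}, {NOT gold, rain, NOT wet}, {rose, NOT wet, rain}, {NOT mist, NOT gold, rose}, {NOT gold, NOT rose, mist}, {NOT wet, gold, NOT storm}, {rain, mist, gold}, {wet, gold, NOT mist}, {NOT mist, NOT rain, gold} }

Branch on wet: set wet = false.
Branch on gold: set gold = true.
Branch on mist: set mist = true.
Unit clause (NOT storm) forces storm = false.
Unit clause (NOT rain) forces rain = false.
Unit clause (rose) forces rose = true.
Every clause now holds.

rose ↦ true, mist ↦ true, storm ↦ false, wet ↦ false, gold ↦ true, rain ↦ false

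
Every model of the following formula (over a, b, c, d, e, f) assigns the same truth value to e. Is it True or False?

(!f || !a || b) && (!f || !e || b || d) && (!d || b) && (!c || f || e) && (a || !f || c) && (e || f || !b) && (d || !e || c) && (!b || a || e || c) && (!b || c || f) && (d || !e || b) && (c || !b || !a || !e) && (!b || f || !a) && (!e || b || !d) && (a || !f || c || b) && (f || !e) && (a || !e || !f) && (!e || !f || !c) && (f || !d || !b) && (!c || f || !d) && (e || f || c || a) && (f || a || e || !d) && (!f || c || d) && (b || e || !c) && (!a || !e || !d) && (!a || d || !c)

False

Suppose e = true.
Unit clause (f) forces f = true.
Unit clause (a) forces a = true.
Unit clause (b) forces b = true.
Unit clause (c) forces c = true.
That conflicts with the unit clause (!c).
So every satisfying assignment has e = False.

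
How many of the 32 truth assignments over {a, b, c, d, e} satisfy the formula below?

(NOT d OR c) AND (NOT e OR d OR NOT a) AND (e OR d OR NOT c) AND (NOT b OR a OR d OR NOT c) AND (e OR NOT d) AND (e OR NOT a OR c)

9

There are 2^5 = 32 truth assignments over (a, b, c, d, e).
Split on b. With b = true, the clauses containing b are satisfied and NOT b drops from the rest; 4 of the 2^4 = 16 assignments to the other variables satisfy what remains.
With b = false, by the same count on the reduced clause set, 5 assignments work.
(One model: a=F, b=F, c=F, d=F, e=F.)
Total: 4 + 5 = 9.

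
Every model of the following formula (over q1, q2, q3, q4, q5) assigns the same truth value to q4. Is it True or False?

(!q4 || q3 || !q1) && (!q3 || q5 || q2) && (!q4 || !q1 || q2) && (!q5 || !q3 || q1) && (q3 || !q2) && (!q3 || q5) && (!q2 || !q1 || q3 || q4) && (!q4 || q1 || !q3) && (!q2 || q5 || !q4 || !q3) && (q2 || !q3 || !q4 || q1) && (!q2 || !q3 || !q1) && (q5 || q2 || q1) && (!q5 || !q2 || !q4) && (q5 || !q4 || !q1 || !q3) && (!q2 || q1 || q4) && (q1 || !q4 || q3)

False

Suppose q4 = true.
Try q3 = true.
The clause (q5) is unit, so q5 = true.
The clause (q1) is unit, so q1 = true.
The clause (q2) is unit, so q2 = true.
Now (!q2) is unsatisfied and unit — conflict.
Undo q3 and try q3 = false.
The clause (!q1) is unit, so q1 = false.
Now (q1) is unsatisfied and unit — conflict.
Neither q3 = true nor q3 = false works.
So every satisfying assignment has q4 = False.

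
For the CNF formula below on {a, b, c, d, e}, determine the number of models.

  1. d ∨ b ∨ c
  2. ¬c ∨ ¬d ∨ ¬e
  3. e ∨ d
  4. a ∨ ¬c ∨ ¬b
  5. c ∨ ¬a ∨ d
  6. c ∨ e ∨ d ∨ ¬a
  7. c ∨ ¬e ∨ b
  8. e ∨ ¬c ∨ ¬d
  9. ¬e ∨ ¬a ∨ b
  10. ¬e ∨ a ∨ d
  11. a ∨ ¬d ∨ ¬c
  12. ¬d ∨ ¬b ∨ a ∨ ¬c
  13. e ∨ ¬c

7

There are 2^5 = 32 truth assignments over (a, b, c, d, e).
Split on c. With c = True, the clauses containing c are satisfied and ¬c drops from the rest; 1 of the 2^4 = 16 assignments to the other variables satisfy what remains.
With c = False, by the same count on the reduced clause set, 6 assignments work.
(One model: a=F, b=F, c=F, d=T, e=F.)
Total: 1 + 6 = 7.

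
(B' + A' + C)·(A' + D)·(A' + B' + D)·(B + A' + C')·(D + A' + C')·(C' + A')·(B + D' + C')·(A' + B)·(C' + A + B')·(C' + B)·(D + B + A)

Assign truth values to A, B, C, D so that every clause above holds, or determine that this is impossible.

A: 0; B: 0; C: 0; D: 1

Branch on A: set A = 0.
Branch on C: set C = 0.
Branch on D: set D = 1.
No clause remains; B is free.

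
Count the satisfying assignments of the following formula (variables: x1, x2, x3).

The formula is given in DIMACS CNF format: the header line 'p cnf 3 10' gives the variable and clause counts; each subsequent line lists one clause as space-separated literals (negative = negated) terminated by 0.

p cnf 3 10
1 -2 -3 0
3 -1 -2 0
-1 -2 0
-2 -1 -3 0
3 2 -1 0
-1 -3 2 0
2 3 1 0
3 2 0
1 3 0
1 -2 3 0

There are 2^3 = 8 truth assignments over (x1, x2, x3).
Split on x3. With x3 = True, the clauses containing x3 are satisfied and ¬x3 drops from the rest; 1 of the 2^2 = 4 assignments to the other variables satisfy what remains.
With x3 = False, by the same count on the reduced clause set, 0 assignments work.
Total: 1 + 0 = 1.

1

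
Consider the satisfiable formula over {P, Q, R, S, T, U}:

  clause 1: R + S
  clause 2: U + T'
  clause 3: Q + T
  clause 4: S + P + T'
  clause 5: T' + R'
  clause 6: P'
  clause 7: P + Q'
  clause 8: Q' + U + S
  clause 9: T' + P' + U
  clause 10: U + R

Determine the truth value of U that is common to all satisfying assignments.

Suppose U = 0.
From the singleton clause (T'), T = 0.
From the singleton clause (Q), Q = 1.
From the singleton clause (P'), P = 0.
Now (P) is unsatisfied and unit — conflict.
So every satisfying assignment has U = True.

True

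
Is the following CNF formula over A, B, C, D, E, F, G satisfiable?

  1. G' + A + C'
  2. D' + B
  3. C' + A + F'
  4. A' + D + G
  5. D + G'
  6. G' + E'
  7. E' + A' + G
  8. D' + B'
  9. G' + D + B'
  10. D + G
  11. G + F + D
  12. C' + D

Unsatisfiable

Suppose D = 0.
(G') alone gives G = 0.
That conflicts with the unit clause (G).
Undo D and try D = 1.
(B) alone gives B = 1.
That conflicts with the unit clause (B').
Either choice for D ends in contradiction.
No assignment satisfies every clause.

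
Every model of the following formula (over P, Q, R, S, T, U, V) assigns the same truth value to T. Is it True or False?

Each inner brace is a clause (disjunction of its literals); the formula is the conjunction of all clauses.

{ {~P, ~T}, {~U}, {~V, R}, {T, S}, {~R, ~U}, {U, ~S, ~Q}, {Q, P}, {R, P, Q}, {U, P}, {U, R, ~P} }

Suppose T = 1.
(~P) alone gives P = 0.
(~U) alone gives U = 0.
But (U) is also a unit clause — contradiction.
So every satisfying assignment has T = False.

False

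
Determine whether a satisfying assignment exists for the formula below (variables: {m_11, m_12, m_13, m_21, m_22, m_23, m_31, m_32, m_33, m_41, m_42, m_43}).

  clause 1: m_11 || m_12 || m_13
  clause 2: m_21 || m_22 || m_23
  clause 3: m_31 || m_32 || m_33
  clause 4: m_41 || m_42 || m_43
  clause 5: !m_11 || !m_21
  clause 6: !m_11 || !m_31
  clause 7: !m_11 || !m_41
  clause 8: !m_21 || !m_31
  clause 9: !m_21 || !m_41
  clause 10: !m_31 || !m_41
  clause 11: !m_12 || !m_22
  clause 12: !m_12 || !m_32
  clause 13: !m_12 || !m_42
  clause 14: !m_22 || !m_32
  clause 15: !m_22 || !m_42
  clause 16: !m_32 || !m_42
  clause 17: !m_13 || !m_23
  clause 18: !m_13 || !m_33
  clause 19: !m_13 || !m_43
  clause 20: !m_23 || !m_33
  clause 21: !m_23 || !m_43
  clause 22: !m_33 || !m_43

Try m_11 = false.
Try m_12 = true.
(!m_22) alone gives m_22 = false.
(!m_32) alone gives m_32 = false.
(!m_42) alone gives m_42 = false.
Try m_21 = true.
(!m_31) alone gives m_31 = false.
(m_33) alone gives m_33 = true.
(!m_41) alone gives m_41 = false.
(m_43) alone gives m_43 = true.
Now (!m_43) is unsatisfied and unit — conflict.
So m_21 must be the other value — set m_21 = false.
(m_23) alone gives m_23 = true.
(!m_13) alone gives m_13 = false.
(!m_33) alone gives m_33 = false.
(m_31) alone gives m_31 = true.
(!m_41) alone gives m_41 = false.
(m_43) alone gives m_43 = true.
Now (!m_43) is unsatisfied and unit — conflict.
Neither m_21 = true nor m_21 = false works.
So m_12 must be the other value — set m_12 = false.
(m_13) alone gives m_13 = true.
(!m_23) alone gives m_23 = false.
(!m_33) alone gives m_33 = false.
(!m_43) alone gives m_43 = false.
Try m_21 = true.
(!m_31) alone gives m_31 = false.
(m_32) alone gives m_32 = true.
(!m_41) alone gives m_41 = false.
(m_42) alone gives m_42 = true.
Now (!m_42) is unsatisfied and unit — conflict.
So m_21 must be the other value — set m_21 = false.
(m_22) alone gives m_22 = true.
(!m_32) alone gives m_32 = false.
(m_31) alone gives m_31 = true.
(!m_41) alone gives m_41 = false.
(m_42) alone gives m_42 = true.
Now (!m_42) is unsatisfied and unit — conflict.
Neither m_21 = true nor m_21 = false works.
Neither m_12 = true nor m_12 = false works.
So m_11 must be the other value — set m_11 = true.
(!m_21) alone gives m_21 = false.
(!m_31) alone gives m_31 = false.
(!m_41) alone gives m_41 = false.
Try m_22 = true.
(!m_12) alone gives m_12 = false.
(!m_32) alone gives m_32 = false.
(m_33) alone gives m_33 = true.
(!m_42) alone gives m_42 = false.
(m_43) alone gives m_43 = true.
Now (!m_43) is unsatisfied and unit — conflict.
So m_22 must be the other value — set m_22 = false.
(m_23) alone gives m_23 = true.
(!m_13) alone gives m_13 = false.
(!m_33) alone gives m_33 = false.
(m_32) alone gives m_32 = true.
(!m_12) alone gives m_12 = false.
(!m_42) alone gives m_42 = false.
(m_43) alone gives m_43 = true.
Now (!m_43) is unsatisfied and unit — conflict.
Neither m_22 = true nor m_22 = false works.
Neither m_11 = true nor m_11 = false works.
No assignment satisfies every clause.

Unsatisfiable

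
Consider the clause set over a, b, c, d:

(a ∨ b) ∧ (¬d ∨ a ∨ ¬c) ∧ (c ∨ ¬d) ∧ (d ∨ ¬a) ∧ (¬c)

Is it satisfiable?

Yes, satisfiable

The clause (¬c) is unit, so c = False.
The clause (¬d) is unit, so d = False.
The clause (¬a) is unit, so a = False.
The clause (b) is unit, so b = True.
Every clause now holds.
A satisfying assignment: a=False; b=True; c=False; d=False.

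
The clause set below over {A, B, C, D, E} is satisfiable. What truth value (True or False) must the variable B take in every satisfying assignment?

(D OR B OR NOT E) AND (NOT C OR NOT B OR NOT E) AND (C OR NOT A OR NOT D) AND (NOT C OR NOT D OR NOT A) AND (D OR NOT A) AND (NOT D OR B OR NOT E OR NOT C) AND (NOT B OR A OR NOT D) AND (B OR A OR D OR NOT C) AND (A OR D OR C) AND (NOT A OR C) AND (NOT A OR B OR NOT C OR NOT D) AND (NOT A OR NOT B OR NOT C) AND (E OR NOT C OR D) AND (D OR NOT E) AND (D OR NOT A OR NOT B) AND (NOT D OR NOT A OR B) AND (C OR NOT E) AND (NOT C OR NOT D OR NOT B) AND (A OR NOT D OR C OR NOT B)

Suppose B = true.
Case C = false:
From the singleton clause (NOT A), A = false.
From the singleton clause (NOT D), D = false.
That conflicts with the unit clause (D).
Backtrack on C: now try C = true.
From the singleton clause (NOT E), E = false.
From the singleton clause (NOT A), A = false.
From the singleton clause (NOT D), D = false.
That conflicts with the unit clause (D).
Neither C = true nor C = false works.
So every satisfying assignment has B = False.

False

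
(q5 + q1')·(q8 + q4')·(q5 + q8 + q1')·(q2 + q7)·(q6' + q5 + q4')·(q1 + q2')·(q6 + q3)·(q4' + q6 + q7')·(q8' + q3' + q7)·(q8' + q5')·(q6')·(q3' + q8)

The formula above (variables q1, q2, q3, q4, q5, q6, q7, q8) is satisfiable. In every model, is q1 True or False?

Suppose q1 = 1.
Unit clause (q5) forces q5 = 1.
Unit clause (q8') forces q8 = 0.
Unit clause (q4') forces q4 = 0.
Unit clause (q6') forces q6 = 0.
Unit clause (q3) forces q3 = 1.
That conflicts with the unit clause (q3').
So every satisfying assignment has q1 = False.

False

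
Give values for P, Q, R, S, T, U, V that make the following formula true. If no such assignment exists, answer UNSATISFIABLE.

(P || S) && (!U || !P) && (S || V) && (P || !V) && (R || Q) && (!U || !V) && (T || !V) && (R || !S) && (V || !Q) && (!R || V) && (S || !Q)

Case P = true:
From the singleton clause (!U), U = false.
Case S = false:
From the singleton clause (V), V = true.
From the singleton clause (T), T = true.
From the singleton clause (!Q), Q = false.
From the singleton clause (R), R = true.
This assignment satisfies each clause.

P=true; Q=false; R=true; S=false; T=true; U=false; V=true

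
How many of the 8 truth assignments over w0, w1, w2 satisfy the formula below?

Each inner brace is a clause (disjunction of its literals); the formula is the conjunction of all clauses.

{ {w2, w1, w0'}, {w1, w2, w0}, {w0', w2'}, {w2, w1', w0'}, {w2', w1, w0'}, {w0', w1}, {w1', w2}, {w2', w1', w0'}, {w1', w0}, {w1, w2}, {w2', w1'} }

There are 2^3 = 8 truth assignments over (w0, w1, w2).
Check each against the 11 clauses (columns in the order w0, w1, w2):
  F F F  ✗ fails (w1 + w2 + w0)
  F F T  ✓ satisfies all
  F T F  ✗ fails (w1' + w2)
  F T T  ✗ fails (w1' + w0)
  T F F  ✗ fails (w2 + w1 + w0')
  T F T  ✗ fails (w0' + w2')
  T T F  ✗ fails (w2 + w1' + w0')
  T T T  ✗ fails (w0' + w2')
1 of the 8 rows is a model.

1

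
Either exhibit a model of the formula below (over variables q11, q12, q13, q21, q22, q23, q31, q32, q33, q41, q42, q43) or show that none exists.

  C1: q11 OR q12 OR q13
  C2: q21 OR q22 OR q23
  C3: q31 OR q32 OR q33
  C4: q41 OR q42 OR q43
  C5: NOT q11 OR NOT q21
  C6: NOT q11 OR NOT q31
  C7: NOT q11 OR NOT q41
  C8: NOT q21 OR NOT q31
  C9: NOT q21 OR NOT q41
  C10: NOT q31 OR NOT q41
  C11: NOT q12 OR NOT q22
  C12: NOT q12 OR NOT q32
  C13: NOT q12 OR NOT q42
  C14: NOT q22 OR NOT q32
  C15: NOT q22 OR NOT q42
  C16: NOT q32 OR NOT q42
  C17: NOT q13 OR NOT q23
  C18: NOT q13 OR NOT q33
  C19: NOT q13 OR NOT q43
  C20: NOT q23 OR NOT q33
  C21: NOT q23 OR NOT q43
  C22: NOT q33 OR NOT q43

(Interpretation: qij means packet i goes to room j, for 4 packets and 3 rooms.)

UNSATISFIABLE

Suppose q11 = false.
Suppose q12 = true.
From the singleton clause (NOT q22), q22 = false.
From the singleton clause (NOT q32), q32 = false.
From the singleton clause (NOT q42), q42 = false.
Suppose q21 = true.
From the singleton clause (NOT q31), q31 = false.
From the singleton clause (q33), q33 = true.
From the singleton clause (NOT q41), q41 = false.
From the singleton clause (q43), q43 = true.
That conflicts with the unit clause (NOT q43).
So q21 must be the other value — set q21 = false.
From the singleton clause (q23), q23 = true.
From the singleton clause (NOT q13), q13 = false.
From the singleton clause (NOT q33), q33 = false.
From the singleton clause (q31), q31 = true.
From the singleton clause (NOT q41), q41 = false.
From the singleton clause (q43), q43 = true.
That conflicts with the unit clause (NOT q43).
Both values of q21 lead to a conflict.
So q12 must be the other value — set q12 = false.
From the singleton clause (q13), q13 = true.
From the singleton clause (NOT q23), q23 = false.
From the singleton clause (NOT q33), q33 = false.
From the singleton clause (NOT q43), q43 = false.
Suppose q21 = true.
From the singleton clause (NOT q31), q31 = false.
From the singleton clause (q32), q32 = true.
From the singleton clause (NOT q41), q41 = false.
From the singleton clause (q42), q42 = true.
That conflicts with the unit clause (NOT q42).
So q21 must be the other value — set q21 = false.
From the singleton clause (q22), q22 = true.
From the singleton clause (NOT q32), q32 = false.
From the singleton clause (q31), q31 = true.
From the singleton clause (NOT q41), q41 = false.
From the singleton clause (q42), q42 = true.
That conflicts with the unit clause (NOT q42).
Both values of q21 lead to a conflict.
Both values of q12 lead to a conflict.
So q11 must be the other value — set q11 = true.
From the singleton clause (NOT q21), q21 = false.
From the singleton clause (NOT q31), q31 = false.
From the singleton clause (NOT q41), q41 = false.
Suppose q22 = true.
From the singleton clause (NOT q12), q12 = false.
From the singleton clause (NOT q32), q32 = false.
From the singleton clause (q33), q33 = true.
From the singleton clause (NOT q42), q42 = false.
From the singleton clause (q43), q43 = true.
That conflicts with the unit clause (NOT q43).
So q22 must be the other value — set q22 = false.
From the singleton clause (q23), q23 = true.
From the singleton clause (NOT q13), q13 = false.
From the singleton clause (NOT q33), q33 = false.
From the singleton clause (q32), q32 = true.
From the singleton clause (NOT q12), q12 = false.
From the singleton clause (NOT q42), q42 = false.
From the singleton clause (q43), q43 = true.
That conflicts with the unit clause (NOT q43).
Both values of q22 lead to a conflict.
Both values of q11 lead to a conflict.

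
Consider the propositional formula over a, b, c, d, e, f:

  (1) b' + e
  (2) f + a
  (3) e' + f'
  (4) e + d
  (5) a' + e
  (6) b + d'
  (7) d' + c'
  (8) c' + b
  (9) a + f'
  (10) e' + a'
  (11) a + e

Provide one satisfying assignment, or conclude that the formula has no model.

Suppose b = 0.
The clause (d') is unit, so d = 0.
The clause (e) is unit, so e = 1.
The clause (f') is unit, so f = 0.
The clause (a) is unit, so a = 1.
Now (a') is unsatisfied and unit — conflict.
Backtrack on b: now try b = 1.
The clause (e) is unit, so e = 1.
The clause (f') is unit, so f = 0.
The clause (a) is unit, so a = 1.
Now (a') is unsatisfied and unit — conflict.
Neither b = 1 nor b = 0 works.

UNSATISFIABLE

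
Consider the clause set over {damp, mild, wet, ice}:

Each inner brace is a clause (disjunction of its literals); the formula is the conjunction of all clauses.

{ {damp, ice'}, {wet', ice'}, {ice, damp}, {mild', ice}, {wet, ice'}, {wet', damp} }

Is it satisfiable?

Try damp = 1.
Try wet = 0.
From the singleton clause (ice'), ice = 0.
From the singleton clause (mild'), mild = 0.
All clauses are satisfied.
A satisfying assignment: damp=1; mild=0; wet=0; ice=0.

Yes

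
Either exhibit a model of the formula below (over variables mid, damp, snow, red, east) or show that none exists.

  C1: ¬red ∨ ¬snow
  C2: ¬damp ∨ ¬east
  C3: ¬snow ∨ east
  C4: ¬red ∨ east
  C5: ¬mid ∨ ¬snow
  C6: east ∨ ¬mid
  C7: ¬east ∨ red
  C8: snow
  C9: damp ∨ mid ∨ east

(snow) alone gives snow = True.
(¬red) alone gives red = False.
(east) alone gives east = True.
But (¬east) is also a unit clause — contradiction.

UNSATISFIABLE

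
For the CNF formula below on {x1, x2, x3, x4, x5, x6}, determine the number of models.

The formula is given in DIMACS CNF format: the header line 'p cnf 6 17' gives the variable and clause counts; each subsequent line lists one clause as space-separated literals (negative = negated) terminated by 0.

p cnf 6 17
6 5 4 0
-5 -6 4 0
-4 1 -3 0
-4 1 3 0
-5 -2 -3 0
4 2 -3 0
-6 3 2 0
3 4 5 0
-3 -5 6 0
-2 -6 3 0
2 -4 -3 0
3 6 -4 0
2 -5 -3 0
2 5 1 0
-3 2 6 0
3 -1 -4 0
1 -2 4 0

6

There are 2^6 = 64 truth assignments over (x1, x2, x3, x4, x5, x6).
Split on x1. With x1 = True, the clauses containing x1 are satisfied and ¬x1 drops from the rest; 5 of the 2^5 = 32 assignments to the other variables satisfy what remains.
With x1 = False, by the same count on the reduced clause set, 1 assignment works.
(One model: x1=F, x2=F, x3=F, x4=F, x5=T, x6=F.)
Total: 5 + 1 = 6.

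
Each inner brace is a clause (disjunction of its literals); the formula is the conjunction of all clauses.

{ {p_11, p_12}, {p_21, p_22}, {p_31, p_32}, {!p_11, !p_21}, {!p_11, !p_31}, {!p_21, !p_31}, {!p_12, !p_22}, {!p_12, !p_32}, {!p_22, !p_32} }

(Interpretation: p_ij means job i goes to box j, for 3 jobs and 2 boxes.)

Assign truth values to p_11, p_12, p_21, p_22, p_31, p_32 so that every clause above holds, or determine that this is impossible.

Suppose p_11 = true.
The clause (!p_21) is unit, so p_21 = false.
The clause (p_22) is unit, so p_22 = true.
The clause (!p_31) is unit, so p_31 = false.
The clause (p_32) is unit, so p_32 = true.
Now (!p_32) is unsatisfied and unit — conflict.
Undo p_11 and try p_11 = false.
The clause (p_12) is unit, so p_12 = true.
The clause (!p_22) is unit, so p_22 = false.
The clause (p_21) is unit, so p_21 = true.
The clause (!p_31) is unit, so p_31 = false.
The clause (p_32) is unit, so p_32 = true.
Now (!p_32) is unsatisfied and unit — conflict.
Neither p_11 = true nor p_11 = false works.

UNSATISFIABLE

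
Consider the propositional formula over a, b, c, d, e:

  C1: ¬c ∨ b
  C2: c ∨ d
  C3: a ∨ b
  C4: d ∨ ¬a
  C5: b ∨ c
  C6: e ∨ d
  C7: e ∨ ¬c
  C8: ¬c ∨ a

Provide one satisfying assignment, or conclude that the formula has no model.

a: False,  b: True,  c: False,  d: True,  e: False

Suppose c = False.
(d) alone gives d = True.
(b) alone gives b = True.
All clauses hold; a, e can take either value.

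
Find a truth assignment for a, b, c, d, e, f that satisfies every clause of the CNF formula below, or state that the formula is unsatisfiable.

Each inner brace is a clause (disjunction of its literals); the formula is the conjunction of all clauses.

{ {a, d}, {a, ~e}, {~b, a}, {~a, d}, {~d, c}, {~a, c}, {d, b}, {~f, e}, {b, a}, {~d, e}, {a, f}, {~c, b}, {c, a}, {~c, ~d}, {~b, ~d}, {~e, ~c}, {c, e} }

UNSATISFIABLE

Try a = 1.
The clause (d) is unit, so d = 1.
The clause (c) is unit, so c = 1.
Now (~c) is unsatisfied and unit — conflict.
Undo a and try a = 0.
The clause (d) is unit, so d = 1.
The clause (~e) is unit, so e = 0.
Now (e) is unsatisfied and unit — conflict.
Neither a = 1 nor a = 0 works.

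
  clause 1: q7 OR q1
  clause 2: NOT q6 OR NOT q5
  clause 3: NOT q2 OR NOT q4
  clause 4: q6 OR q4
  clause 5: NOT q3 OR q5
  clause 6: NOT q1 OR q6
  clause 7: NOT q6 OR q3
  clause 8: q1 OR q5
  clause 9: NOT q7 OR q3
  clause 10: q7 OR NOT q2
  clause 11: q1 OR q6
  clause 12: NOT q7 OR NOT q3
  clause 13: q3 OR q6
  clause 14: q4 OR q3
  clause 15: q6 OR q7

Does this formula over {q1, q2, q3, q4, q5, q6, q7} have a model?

Try q7 = true.
Unit clause (q3) forces q3 = true.
Now (NOT q3) is unsatisfied and unit — conflict.
Backtrack on q7: now try q7 = false.
Unit clause (q1) forces q1 = true.
Unit clause (q6) forces q6 = true.
Unit clause (NOT q5) forces q5 = false.
Unit clause (NOT q3) forces q3 = false.
Now (q3) is unsatisfied and unit — conflict.
Either choice for q7 ends in contradiction.
No assignment satisfies every clause.

No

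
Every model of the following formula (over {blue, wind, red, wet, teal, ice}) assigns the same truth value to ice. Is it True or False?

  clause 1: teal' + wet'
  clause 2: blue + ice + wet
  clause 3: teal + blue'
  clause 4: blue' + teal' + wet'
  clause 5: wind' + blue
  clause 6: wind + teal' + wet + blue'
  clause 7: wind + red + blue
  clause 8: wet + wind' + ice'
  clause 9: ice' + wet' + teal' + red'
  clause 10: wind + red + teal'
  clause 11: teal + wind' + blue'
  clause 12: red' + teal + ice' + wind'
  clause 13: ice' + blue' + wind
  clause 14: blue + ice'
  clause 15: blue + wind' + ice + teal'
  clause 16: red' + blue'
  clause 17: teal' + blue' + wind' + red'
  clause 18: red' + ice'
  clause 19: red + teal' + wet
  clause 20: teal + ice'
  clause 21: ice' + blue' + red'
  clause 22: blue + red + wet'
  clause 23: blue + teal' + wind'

Suppose ice = 1.
Unit clause (blue) forces blue = 1.
Unit clause (teal) forces teal = 1.
Unit clause (wet') forces wet = 0.
Unit clause (wind) forces wind = 1.
But (wind') is also a unit clause — contradiction.
So every satisfying assignment has ice = False.

False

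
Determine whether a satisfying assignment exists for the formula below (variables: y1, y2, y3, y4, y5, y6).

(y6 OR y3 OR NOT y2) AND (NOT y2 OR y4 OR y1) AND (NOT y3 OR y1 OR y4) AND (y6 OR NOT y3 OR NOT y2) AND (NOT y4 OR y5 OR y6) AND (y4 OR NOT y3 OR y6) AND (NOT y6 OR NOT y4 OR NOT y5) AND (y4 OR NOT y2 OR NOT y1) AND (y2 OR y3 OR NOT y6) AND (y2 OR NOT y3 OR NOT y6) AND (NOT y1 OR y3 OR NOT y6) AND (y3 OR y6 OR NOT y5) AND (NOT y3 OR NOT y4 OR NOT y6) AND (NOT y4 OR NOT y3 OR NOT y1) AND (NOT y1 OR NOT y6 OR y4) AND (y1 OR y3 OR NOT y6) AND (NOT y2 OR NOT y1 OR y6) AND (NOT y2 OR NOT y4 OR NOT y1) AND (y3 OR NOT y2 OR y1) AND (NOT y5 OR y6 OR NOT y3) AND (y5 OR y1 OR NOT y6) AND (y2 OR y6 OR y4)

No

Try y6 = true.
Try y4 = false.
(NOT y1) alone gives y1 = false.
(NOT y2) alone gives y2 = false.
(NOT y3) alone gives y3 = false.
Now (y3) is unsatisfied and unit — conflict.
That branch fails; take y4 = true instead.
(NOT y5) alone gives y5 = false.
(NOT y3) alone gives y3 = false.
(y2) alone gives y2 = true.
(NOT y1) alone gives y1 = false.
Now (y1) is unsatisfied and unit — conflict.
Both values of y4 lead to a conflict.
That branch fails; take y6 = false instead.
Try y3 = true.
(NOT y2) alone gives y2 = false.
(y4) alone gives y4 = true.
(y5) alone gives y5 = true.
Now (NOT y5) is unsatisfied and unit — conflict.
That branch fails; take y3 = false instead.
(NOT y2) alone gives y2 = false.
(NOT y5) alone gives y5 = false.
(NOT y4) alone gives y4 = false.
Now (y4) is unsatisfied and unit — conflict.
Both values of y3 lead to a conflict.
Both values of y6 lead to a conflict.
No assignment satisfies every clause.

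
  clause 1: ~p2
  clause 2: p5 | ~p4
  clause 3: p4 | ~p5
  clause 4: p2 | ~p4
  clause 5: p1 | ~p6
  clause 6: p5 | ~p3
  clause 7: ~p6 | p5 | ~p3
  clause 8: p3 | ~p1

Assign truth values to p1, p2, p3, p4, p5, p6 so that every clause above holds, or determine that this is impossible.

The clause (~p2) is unit, so p2 = 0.
The clause (~p4) is unit, so p4 = 0.
The clause (~p5) is unit, so p5 = 0.
The clause (~p3) is unit, so p3 = 0.
The clause (~p1) is unit, so p1 = 0.
The clause (~p6) is unit, so p6 = 0.
All clauses are satisfied.

p1 ↦ 0,  p2 ↦ 0,  p3 ↦ 0,  p4 ↦ 0,  p5 ↦ 0,  p6 ↦ 0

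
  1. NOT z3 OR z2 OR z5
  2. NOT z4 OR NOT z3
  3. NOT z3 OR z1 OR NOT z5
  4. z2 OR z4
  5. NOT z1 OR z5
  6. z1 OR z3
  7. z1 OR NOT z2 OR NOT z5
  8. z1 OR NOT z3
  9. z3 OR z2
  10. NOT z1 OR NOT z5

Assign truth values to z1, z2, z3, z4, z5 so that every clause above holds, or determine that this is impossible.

UNSATISFIABLE

Try z4 = false.
(z2) alone gives z2 = true.
Try z1 = false.
(z3) alone gives z3 = true.
Now (NOT z3) is unsatisfied and unit — conflict.
That branch fails; take z1 = true instead.
(z5) alone gives z5 = true.
Now (NOT z5) is unsatisfied and unit — conflict.
Either choice for z1 ends in contradiction.
That branch fails; take z4 = true instead.
(NOT z3) alone gives z3 = false.
(z1) alone gives z1 = true.
(z5) alone gives z5 = true.
Now (NOT z5) is unsatisfied and unit — conflict.
Either choice for z4 ends in contradiction.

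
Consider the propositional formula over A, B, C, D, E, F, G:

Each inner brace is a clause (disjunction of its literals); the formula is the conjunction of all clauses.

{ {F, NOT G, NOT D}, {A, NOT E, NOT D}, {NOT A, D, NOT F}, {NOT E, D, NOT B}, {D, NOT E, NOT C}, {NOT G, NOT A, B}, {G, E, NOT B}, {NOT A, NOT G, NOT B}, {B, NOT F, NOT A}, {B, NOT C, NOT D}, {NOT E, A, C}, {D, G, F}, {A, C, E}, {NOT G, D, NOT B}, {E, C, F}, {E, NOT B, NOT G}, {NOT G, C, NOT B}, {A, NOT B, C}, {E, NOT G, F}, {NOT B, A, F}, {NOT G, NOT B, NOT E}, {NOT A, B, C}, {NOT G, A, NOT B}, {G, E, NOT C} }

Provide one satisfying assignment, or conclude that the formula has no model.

Branch on F: set F = true.
Branch on A: set A = true.
The clause (D) is unit, so D = true.
The clause (B) is unit, so B = true.
The clause (NOT G) is unit, so G = false.
The clause (E) is unit, so E = true.
Every clause is now satisfied; C is unconstrained.

A ↦ true; B ↦ true; C ↦ false; D ↦ true; E ↦ true; F ↦ true; G ↦ false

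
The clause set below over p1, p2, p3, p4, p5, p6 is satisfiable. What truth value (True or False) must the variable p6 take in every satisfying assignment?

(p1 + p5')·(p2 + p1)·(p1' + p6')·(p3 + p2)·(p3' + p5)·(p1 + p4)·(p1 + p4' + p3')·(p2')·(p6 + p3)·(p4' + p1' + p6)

False

Suppose p6 = 1.
(p1') alone gives p1 = 0.
(p5') alone gives p5 = 0.
(p2) alone gives p2 = 1.
Now (p2') is unsatisfied and unit — conflict.
So every satisfying assignment has p6 = False.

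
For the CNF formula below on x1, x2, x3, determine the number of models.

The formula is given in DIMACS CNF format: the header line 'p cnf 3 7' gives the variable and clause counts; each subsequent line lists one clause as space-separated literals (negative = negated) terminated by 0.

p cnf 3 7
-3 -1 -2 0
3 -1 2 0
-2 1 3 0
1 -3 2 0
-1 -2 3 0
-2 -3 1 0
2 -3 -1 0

1

There are 2^3 = 8 truth assignments over (x1, x2, x3).
Check each against the 7 clauses (columns in the order x1, x2, x3):
  F F F  ✓ satisfies all
  F F T  ✗ fails (x1 ∨ ¬x3 ∨ x2)
  F T F  ✗ fails (¬x2 ∨ x1 ∨ x3)
  F T T  ✗ fails (¬x2 ∨ ¬x3 ∨ x1)
  T F F  ✗ fails (x3 ∨ ¬x1 ∨ x2)
  T F T  ✗ fails (x2 ∨ ¬x3 ∨ ¬x1)
  T T F  ✗ fails (¬x1 ∨ ¬x2 ∨ x3)
  T T T  ✗ fails (¬x3 ∨ ¬x1 ∨ ¬x2)
1 of the 8 rows is a model.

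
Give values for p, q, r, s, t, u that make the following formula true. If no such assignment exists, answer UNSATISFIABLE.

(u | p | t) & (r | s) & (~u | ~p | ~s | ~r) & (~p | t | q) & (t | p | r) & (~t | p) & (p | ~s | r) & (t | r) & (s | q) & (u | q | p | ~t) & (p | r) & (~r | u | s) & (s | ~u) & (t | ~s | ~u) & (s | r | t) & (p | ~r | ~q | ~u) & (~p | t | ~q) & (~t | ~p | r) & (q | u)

p: 1, q: 1, r: 1, s: 1, t: 1, u: 0

Suppose r = 1.
Suppose t = 1.
From the singleton clause (p), p = 1.
Suppose u = 0.
From the singleton clause (s), s = 1.
From the singleton clause (q), q = 1.
This assignment satisfies each clause.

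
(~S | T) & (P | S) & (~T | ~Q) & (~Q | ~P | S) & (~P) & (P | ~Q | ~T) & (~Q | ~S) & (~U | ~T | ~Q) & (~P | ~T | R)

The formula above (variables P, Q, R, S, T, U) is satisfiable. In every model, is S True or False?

True

Suppose S = 0.
The clause (P) is unit, so P = 1.
Now (~P) is unsatisfied and unit — conflict.
So every satisfying assignment has S = True.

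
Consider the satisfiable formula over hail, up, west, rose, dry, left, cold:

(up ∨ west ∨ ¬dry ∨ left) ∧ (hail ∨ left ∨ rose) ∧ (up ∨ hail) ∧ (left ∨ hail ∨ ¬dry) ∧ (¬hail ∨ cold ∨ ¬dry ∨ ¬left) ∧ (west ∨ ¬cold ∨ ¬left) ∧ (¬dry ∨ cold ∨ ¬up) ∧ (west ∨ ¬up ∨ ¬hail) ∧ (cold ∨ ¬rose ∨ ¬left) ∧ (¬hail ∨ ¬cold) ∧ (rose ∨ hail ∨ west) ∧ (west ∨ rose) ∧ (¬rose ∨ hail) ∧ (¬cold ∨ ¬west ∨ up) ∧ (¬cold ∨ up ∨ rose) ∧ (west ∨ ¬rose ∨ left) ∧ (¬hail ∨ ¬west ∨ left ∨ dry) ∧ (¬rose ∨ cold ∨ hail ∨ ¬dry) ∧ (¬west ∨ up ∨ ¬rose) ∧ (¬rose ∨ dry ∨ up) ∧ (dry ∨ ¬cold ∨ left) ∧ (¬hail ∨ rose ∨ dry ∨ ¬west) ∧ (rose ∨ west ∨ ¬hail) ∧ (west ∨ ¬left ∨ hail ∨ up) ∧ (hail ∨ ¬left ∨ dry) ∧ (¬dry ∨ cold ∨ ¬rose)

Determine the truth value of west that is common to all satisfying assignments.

True

Suppose west = False.
Unit clause (rose) forces rose = True.
Unit clause (hail) forces hail = True.
Unit clause (¬up) forces up = False.
Unit clause (¬cold) forces cold = False.
Unit clause (¬left) forces left = False.
That conflicts with the unit clause (left).
So every satisfying assignment has west = True.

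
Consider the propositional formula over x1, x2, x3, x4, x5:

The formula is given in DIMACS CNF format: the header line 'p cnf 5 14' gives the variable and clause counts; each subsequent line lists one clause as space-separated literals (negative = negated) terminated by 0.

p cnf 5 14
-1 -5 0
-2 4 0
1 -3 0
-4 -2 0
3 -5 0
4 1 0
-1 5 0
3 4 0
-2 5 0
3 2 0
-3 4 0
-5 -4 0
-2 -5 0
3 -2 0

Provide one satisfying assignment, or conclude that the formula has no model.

Try x1 = False.
(¬x3) alone gives x3 = False.
(¬x5) alone gives x5 = False.
(x4) alone gives x4 = True.
(¬x2) alone gives x2 = False.
That conflicts with the unit clause (x2).
That branch fails; take x1 = True instead.
(¬x5) alone gives x5 = False.
That conflicts with the unit clause (x5).
Both values of x1 lead to a conflict.

UNSATISFIABLE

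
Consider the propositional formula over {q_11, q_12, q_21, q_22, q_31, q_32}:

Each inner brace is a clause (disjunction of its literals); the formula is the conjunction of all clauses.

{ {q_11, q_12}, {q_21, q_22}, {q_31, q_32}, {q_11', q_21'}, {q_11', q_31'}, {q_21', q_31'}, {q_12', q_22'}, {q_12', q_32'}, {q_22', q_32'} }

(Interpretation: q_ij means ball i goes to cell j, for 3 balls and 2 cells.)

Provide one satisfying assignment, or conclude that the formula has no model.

Suppose q_11 = 1.
From the singleton clause (q_21'), q_21 = 0.
From the singleton clause (q_22), q_22 = 1.
From the singleton clause (q_31'), q_31 = 0.
From the singleton clause (q_32), q_32 = 1.
That conflicts with the unit clause (q_32').
That branch fails; take q_11 = 0 instead.
From the singleton clause (q_12), q_12 = 1.
From the singleton clause (q_22'), q_22 = 0.
From the singleton clause (q_21), q_21 = 1.
From the singleton clause (q_31'), q_31 = 0.
From the singleton clause (q_32), q_32 = 1.
That conflicts with the unit clause (q_32').
Both values of q_11 lead to a conflict.

UNSATISFIABLE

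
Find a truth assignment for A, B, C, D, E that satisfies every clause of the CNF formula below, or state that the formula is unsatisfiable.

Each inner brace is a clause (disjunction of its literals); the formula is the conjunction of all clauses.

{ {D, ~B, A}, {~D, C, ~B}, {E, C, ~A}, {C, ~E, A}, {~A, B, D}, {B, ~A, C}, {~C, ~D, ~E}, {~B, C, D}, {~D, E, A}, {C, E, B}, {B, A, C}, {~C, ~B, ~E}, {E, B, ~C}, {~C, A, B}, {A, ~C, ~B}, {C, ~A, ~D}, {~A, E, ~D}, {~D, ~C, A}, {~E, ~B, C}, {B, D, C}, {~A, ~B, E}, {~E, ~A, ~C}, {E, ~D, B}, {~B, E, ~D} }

UNSATISFIABLE

Case D = 1:
Case C = 1:
The clause (~E) is unit, so E = 0.
The clause (A) is unit, so A = 1.
But (~A) is also a unit clause — contradiction.
So C must be the other value — set C = 0.
The clause (~B) is unit, so B = 0.
The clause (~A) is unit, so A = 0.
But (A) is also a unit clause — contradiction.
Either choice for C ends in contradiction.
So D must be the other value — set D = 0.
Case B = 0:
The clause (~A) is unit, so A = 0.
The clause (C) is unit, so C = 1.
But (~C) is also a unit clause — contradiction.
So B must be the other value — set B = 1.
The clause (A) is unit, so A = 1.
The clause (C) is unit, so C = 1.
The clause (~E) is unit, so E = 0.
But (E) is also a unit clause — contradiction.
Either choice for B ends in contradiction.
Either choice for D ends in contradiction.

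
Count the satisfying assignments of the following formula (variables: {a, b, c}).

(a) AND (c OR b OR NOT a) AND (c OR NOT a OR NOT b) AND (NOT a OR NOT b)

There are 2^3 = 8 truth assignments over (a, b, c).
Check each against the 4 clauses (columns in the order a, b, c):
  F F F  ✗ fails (a)
  F F T  ✗ fails (a)
  F T F  ✗ fails (a)
  F T T  ✗ fails (a)
  T F F  ✗ fails (c OR b OR NOT a)
  T F T  ✓ satisfies all
  T T F  ✗ fails (c OR NOT a OR NOT b)
  T T T  ✗ fails (NOT a OR NOT b)
1 of the 8 rows is a model.

1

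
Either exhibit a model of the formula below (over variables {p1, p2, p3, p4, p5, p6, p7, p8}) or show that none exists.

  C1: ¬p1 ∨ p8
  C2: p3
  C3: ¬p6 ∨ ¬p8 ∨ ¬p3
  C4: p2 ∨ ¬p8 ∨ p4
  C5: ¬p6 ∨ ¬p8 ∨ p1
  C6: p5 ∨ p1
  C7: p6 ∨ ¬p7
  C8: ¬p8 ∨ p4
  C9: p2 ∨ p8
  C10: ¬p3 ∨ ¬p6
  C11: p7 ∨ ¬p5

p1=True; p2=False; p3=True; p4=True; p5=False; p6=False; p7=False; p8=True

(p3) alone gives p3 = True.
(¬p6) alone gives p6 = False.
(¬p7) alone gives p7 = False.
(¬p5) alone gives p5 = False.
(p1) alone gives p1 = True.
(p8) alone gives p8 = True.
(p4) alone gives p4 = True.
All clauses hold; p2 can take either value.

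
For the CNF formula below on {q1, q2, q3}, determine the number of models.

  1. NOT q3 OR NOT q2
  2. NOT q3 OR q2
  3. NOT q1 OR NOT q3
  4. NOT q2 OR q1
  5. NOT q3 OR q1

There are 2^3 = 8 truth assignments over (q1, q2, q3).
Check each against the 5 clauses (columns in the order q1, q2, q3):
  F F F  ✓ satisfies all
  F F T  ✗ fails (NOT q3 OR q2)
  F T F  ✗ fails (NOT q2 OR q1)
  F T T  ✗ fails (NOT q3 OR NOT q2)
  T F F  ✓ satisfies all
  T F T  ✗ fails (NOT q3 OR q2)
  T T F  ✓ satisfies all
  T T T  ✗ fails (NOT q3 OR NOT q2)
3 of the 8 rows are models.

3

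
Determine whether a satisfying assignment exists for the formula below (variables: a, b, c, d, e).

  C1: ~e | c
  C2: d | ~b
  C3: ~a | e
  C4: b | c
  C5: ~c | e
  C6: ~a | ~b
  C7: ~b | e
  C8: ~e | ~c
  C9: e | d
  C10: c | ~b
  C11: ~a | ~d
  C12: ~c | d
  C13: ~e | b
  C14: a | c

Try e = 0.
From the singleton clause (~a), a = 0.
From the singleton clause (~c), c = 0.
That conflicts with the unit clause (c).
Undo e and try e = 1.
From the singleton clause (c), c = 1.
That conflicts with the unit clause (~c).
Both values of e lead to a conflict.
No assignment satisfies every clause.

No, unsatisfiable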